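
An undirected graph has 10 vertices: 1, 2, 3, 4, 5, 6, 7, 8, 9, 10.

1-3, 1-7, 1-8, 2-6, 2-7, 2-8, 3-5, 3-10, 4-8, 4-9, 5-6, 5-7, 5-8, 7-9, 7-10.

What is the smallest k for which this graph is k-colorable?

The cycle 8-2-7-9-4-8 has odd length 5, so it cannot be 2-colored; at least 3 colors are needed.
A valid assignment using 3 colors: 1=blue, 2=blue, 3=red, 4=green, 5=blue, 6=red, 7=red, 8=red, 9=blue, 10=blue. Every edge joins two different colors.

3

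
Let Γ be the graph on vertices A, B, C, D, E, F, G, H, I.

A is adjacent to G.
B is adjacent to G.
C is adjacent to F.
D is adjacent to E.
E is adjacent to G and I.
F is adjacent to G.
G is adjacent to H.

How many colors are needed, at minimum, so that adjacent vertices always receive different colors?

A and G are adjacent, so at least 2 colors are needed.
2 colors suffice: color red → {C, D, G, I}; color blue → {A, B, E, F, H}. Every edge joins two different colors.

2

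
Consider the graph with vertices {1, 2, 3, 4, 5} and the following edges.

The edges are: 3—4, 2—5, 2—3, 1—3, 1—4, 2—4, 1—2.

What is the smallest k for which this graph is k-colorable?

1, 2, 3, 4 are pairwise adjacent (a clique of size 4), so at least 4 colors are needed.
4 colors suffice: 1=yellow, 2=red, 3=green, 4=blue, 5=blue. No two adjacent vertices share a color.

4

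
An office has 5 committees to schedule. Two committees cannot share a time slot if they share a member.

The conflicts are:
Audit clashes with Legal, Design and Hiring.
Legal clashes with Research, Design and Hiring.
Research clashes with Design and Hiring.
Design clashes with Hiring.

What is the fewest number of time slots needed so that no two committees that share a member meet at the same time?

4

Audit, Legal, Design, Hiring pairwise conflict, so at least 4 time slots are needed.
4 time slots suffice: Audit=4, Legal=2, Research=4, Design=3, Hiring=1. Each listed conflict is separated.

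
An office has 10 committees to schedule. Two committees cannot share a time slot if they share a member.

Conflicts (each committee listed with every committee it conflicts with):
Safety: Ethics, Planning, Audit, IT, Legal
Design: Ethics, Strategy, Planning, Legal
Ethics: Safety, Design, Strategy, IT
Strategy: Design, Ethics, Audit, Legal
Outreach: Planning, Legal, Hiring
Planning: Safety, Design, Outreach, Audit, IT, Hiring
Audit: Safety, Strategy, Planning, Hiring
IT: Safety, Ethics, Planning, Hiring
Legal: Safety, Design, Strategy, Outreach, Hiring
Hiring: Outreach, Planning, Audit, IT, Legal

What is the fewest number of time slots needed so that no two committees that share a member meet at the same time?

Safety, Planning, IT pairwise conflict, so at least 3 time slots are needed.
3 time slots suffice: time slot 1 → {Ethics, Planning, Legal}; time slot 2 → {Safety, Strategy, Hiring}; time slot 3 → {Design, Outreach, Audit, IT}. Every pair that conflicts lands in different time slots.

3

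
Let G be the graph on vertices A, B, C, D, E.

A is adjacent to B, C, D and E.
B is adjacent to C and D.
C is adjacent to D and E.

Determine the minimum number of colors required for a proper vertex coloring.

4

A, B, C, D form a clique, so at least 4 colors are needed.
4 colors suffice: color 1 → {A}; color 2 → {C}; color 3 → {B, E}; color 4 → {D}. No two adjacent vertices share a color.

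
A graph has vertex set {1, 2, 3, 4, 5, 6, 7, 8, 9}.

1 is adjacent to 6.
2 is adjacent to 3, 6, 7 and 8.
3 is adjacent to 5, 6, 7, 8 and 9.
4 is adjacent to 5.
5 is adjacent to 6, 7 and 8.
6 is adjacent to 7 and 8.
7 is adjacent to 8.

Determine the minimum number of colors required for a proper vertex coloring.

5

2, 3, 6, 7, 8 form a clique, so at least 5 colors are needed.
One proper 5-coloring: 1=a, 2=d, 3=a, 4=a, 5=d, 6=b, 7=e, 8=c, 9=b. No two adjacent vertices share a color.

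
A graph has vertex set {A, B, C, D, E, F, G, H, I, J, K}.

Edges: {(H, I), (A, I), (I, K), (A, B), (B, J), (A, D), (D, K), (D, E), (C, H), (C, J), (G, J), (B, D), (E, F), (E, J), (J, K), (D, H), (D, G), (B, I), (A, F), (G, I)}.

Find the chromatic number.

A, B, D are mutually adjacent, so at least 3 colors are needed.
A valid assignment using 3 colors: A=green, B=blue, C=green, D=red, E=blue, F=red, G=blue, H=blue, I=red, J=red, K=blue. No two adjacent vertices share a color.

3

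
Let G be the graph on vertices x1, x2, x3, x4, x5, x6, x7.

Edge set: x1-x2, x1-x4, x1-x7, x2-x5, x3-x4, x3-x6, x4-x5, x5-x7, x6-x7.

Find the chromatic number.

The cycle x1-x4-x3-x6-x7-x1 has odd length 5, so it cannot be 2-colored; at least 3 colors are needed.
3 colors suffice: color 1 → {x1, x3, x5}; color 2 → {x2, x4, x7}; color 3 → {x6}. Every edge joins two different colors.

3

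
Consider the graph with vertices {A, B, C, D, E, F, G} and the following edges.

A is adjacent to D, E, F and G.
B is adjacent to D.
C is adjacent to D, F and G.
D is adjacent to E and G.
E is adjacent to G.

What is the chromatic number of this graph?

A, D, E, G are pairwise adjacent (a clique of size 4), so at least 4 colors are needed.
4 colors suffice: A=2, B=2, C=2, D=1, E=4, F=1, G=3. Every edge joins two different colors.

4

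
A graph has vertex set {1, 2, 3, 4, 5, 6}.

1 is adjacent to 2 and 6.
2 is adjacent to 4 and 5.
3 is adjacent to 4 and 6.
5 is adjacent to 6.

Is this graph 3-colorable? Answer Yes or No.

Yes

The chromatic number is 3. The cycle 4-3-6-5-2-4 has odd length 5, so it cannot be 2-colored; at least 3 colors are needed.
3 colors suffice: color red → {2, 6}; color blue → {1, 3, 5}; color green → {4}.
That is already a proper 3-coloring.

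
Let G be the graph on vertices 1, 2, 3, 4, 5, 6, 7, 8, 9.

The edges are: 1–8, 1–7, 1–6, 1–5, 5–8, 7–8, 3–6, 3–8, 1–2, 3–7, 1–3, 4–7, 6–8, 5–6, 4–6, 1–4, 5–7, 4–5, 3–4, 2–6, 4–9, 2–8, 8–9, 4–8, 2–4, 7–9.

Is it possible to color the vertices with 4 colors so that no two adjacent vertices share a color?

1, 2, 4, 6, 8 are pairwise adjacent (a clique of size 5), so at least 5 colors are needed.
So 4 colors are not enough.

No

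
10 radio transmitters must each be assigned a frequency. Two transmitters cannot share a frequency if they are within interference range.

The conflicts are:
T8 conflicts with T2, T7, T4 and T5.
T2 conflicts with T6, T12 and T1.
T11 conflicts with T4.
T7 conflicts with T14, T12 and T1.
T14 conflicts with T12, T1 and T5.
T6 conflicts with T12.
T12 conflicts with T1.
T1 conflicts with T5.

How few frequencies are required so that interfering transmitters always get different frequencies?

T7, T14, T12, T1 are mutually in conflict, so at least 4 frequencies are needed.
Using 4 frequencies: T8=1, T2=3, T11=1, T7=3, T14=4, T6=1, T4=2, T12=2, T1=1, T5=2. Each listed conflict is separated.

4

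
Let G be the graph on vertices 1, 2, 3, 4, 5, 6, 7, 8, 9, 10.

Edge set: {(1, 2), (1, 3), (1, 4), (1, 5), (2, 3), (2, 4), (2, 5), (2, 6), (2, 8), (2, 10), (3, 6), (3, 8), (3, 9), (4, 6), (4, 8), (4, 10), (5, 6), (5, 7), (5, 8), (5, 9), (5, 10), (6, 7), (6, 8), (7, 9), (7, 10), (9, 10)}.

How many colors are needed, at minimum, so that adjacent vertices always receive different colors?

2, 3, 6, 8 are pairwise adjacent (a clique of size 4), so at least 4 colors are needed.
One proper 4-coloring: 1=green, 2=red, 3=blue, 4=blue, 5=blue, 6=green, 7=red, 8=yellow, 9=yellow, 10=green. Every edge joins two different colors.

4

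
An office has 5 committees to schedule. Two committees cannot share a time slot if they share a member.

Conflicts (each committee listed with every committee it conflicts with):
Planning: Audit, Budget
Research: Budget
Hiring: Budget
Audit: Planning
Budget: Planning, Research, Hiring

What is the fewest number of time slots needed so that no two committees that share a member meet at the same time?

Hiring and Budget conflict, so at least 2 time slots are needed.
2 time slots suffice: Planning=2, Research=2, Hiring=2, Audit=1, Budget=1. Each listed conflict is separated.

2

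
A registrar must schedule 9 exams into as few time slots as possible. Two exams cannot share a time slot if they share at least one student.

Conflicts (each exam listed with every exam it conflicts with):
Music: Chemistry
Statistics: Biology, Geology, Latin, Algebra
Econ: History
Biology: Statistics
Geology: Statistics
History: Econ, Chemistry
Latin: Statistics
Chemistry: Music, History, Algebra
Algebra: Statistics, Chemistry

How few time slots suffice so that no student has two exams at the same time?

2

Econ and History conflict, so at least 2 time slots are needed.
2 time slots suffice: time slot 1 → {Statistics, Econ, Chemistry}; time slot 2 → {Music, Biology, Geology, History, Latin, Algebra}. No two conflicting exams share a time slot.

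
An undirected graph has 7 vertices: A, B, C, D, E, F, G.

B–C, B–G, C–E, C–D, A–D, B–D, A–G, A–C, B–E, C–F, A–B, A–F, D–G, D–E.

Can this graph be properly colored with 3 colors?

No

A, B, D, G are pairwise adjacent (a clique of size 4), so at least 4 colors are needed.
So 3 colors are not enough.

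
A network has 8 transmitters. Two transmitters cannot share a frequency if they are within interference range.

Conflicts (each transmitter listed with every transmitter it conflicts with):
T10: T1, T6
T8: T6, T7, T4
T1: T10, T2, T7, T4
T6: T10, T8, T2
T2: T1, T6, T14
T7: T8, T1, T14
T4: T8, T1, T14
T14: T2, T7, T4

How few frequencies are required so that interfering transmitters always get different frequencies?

The cycle T6-T10-T1-T7-T8-T6 has odd length 5, so it cannot be 2-colored; at least 3 frequencies are needed.
3 frequencies suffice: T10=2, T8=1, T1=1, T6=3, T2=2, T7=2, T4=2, T14=1. No two conflicting transmitters share a frequency.

3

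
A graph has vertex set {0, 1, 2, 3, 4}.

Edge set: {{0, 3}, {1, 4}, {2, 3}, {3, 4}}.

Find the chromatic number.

3 and 4 are adjacent, so at least 2 colors are needed.
2 colors suffice: color red → {1, 3}; color blue → {0, 2, 4}. Each edge has distinct colors on its endpoints.

2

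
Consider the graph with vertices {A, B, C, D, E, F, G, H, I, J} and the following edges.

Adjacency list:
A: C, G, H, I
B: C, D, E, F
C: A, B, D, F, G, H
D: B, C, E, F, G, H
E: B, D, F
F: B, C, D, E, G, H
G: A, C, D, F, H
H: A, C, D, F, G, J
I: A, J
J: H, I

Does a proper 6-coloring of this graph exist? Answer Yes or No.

Yes

The chromatic number is 5. C, D, F, G, H are pairwise adjacent (a clique of size 5), so at least 5 colors are needed.
5 colors suffice: color 1 → {A, D, J}; color 2 → {B, H, I}; color 3 → {C, E}; color 4 → {F}; color 5 → {G}.
Since 6 ≥ 5, a proper 6-coloring certainly exists.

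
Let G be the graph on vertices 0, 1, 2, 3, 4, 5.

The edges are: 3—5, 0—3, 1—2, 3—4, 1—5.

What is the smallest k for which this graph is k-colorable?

2

0 and 3 are adjacent, so at least 2 colors are needed.
2 colors suffice: 0=b, 1=a, 2=b, 3=a, 4=b, 5=b. Every edge joins two different colors.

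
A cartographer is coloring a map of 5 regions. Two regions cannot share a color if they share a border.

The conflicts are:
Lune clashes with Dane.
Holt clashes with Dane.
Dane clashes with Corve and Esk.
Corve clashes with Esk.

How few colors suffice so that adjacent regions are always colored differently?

3

Dane, Corve, Esk pairwise conflict, so at least 3 colors are needed.
3 colors suffice: color 1 → {Dane}; color 2 → {Lune, Holt, Corve}; color 3 → {Esk}. Each listed conflict is separated.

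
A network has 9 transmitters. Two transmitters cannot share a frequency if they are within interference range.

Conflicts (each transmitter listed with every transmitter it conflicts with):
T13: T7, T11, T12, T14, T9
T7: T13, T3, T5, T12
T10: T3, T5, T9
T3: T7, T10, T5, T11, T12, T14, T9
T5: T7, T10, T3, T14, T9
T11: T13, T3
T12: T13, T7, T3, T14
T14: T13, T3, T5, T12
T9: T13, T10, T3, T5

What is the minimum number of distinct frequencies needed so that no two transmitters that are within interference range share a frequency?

4

T10, T3, T5, T9 all conflict with each other, so at least 4 frequencies are needed.
Using 4 frequencies: T13=1, T7=3, T10=4, T3=1, T5=2, T11=2, T12=2, T14=3, T9=3. Each listed conflict is separated.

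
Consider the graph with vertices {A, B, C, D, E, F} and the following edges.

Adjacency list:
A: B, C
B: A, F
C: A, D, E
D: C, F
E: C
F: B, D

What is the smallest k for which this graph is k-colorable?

3

The cycle C-A-B-F-D-C has odd length 5, so it cannot be 2-colored; at least 3 colors are needed.
3 colors suffice: color 1 → {B, C}; color 2 → {A, D, E}; color 3 → {F}. Every edge joins two different colors.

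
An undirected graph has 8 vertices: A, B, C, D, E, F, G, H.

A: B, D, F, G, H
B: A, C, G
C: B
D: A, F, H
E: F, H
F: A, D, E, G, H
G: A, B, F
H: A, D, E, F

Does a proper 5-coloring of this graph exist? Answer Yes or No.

The chromatic number is 4. A, D, F, H are pairwise adjacent (a clique of size 4), so at least 4 colors are needed.
One proper 4-coloring: A=1, B=2, C=1, D=4, E=1, F=2, G=3, H=3.
Since 5 ≥ 4, a proper 5-coloring certainly exists.

Yes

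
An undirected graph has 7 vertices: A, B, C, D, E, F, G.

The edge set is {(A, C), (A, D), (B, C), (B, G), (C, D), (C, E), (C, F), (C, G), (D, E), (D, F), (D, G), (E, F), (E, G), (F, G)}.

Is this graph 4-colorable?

C, D, E, F, G are pairwise adjacent (a clique of size 5), so at least 5 colors are needed.
So 4 colors are not enough.

No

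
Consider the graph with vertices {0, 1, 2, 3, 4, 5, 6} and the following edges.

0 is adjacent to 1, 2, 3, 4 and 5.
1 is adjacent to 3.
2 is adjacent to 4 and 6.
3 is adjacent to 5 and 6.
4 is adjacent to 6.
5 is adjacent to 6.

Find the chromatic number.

3

0, 1, 3 form a triangle, so at least 3 colors are needed.
3 colors suffice: color red → {0, 6}; color blue → {3, 4}; color green → {1, 2, 5}. Each edge has distinct colors on its endpoints.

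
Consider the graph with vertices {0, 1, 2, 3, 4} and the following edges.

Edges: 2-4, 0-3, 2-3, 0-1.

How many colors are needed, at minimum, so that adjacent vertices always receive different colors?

0 and 3 are adjacent, so at least 2 colors are needed.
A valid assignment using 2 colors: 0=b, 1=a, 2=b, 3=a, 4=a. Every edge joins two different colors.

2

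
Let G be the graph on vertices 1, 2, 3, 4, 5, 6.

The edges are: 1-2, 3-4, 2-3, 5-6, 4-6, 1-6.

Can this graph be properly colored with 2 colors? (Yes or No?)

No

The cycle 6-1-2-3-4-6 has odd length 5, so it cannot be 2-colored; at least 3 colors are needed.
So 2 colors are not enough.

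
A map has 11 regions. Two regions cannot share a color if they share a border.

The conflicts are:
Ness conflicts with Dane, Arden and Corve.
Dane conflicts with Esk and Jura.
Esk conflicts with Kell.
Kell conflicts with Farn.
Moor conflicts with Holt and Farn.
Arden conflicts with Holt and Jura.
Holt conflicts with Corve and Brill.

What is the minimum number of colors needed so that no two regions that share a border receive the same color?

Dane and Esk conflict, so at least 2 colors are needed.
A valid assignment using 2 colors: Ness=1, Dane=2, Esk=1, Kell=2, Moor=2, Arden=2, Holt=1, Corve=2, Jura=1, Brill=2, Farn=1. Each listed conflict is separated.

2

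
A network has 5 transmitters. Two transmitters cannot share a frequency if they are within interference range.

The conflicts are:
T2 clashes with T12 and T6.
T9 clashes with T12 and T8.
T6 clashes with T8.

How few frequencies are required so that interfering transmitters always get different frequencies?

3

The cycle T8-T9-T12-T2-T6-T8 has odd length 5, so it cannot be 2-colored; at least 3 frequencies are needed.
3 frequencies suffice: frequency 1 → {T12, T6}; frequency 2 → {T2, T9}; frequency 3 → {T8}. No two conflicting transmitters share a frequency.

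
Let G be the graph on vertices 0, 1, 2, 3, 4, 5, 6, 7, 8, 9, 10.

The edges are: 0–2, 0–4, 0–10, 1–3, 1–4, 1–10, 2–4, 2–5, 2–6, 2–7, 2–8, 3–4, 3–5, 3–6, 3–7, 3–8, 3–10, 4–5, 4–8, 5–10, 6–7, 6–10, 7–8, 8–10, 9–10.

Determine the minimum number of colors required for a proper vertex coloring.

3

2, 7, 8 form a triangle, so at least 3 colors are needed.
3 colors suffice: color a → {4, 7, 10}; color b → {2, 3, 9}; color c → {0, 1, 5, 6, 8}. Every edge joins two different colors.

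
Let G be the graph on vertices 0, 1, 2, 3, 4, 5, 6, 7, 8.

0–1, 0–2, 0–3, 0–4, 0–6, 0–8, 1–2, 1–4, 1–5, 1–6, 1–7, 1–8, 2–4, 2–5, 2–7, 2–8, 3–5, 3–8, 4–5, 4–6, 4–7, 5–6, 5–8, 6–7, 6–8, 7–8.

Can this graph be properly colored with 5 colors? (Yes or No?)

The chromatic number is 4. 0, 1, 6, 8 are mutually adjacent (a clique of size 4), so at least 4 colors are needed.
4 colors suffice: color a → {4, 8}; color b → {1, 3}; color c → {2, 6}; color d → {0, 5, 7}.
Since 5 ≥ 4, a proper 5-coloring certainly exists.

Yes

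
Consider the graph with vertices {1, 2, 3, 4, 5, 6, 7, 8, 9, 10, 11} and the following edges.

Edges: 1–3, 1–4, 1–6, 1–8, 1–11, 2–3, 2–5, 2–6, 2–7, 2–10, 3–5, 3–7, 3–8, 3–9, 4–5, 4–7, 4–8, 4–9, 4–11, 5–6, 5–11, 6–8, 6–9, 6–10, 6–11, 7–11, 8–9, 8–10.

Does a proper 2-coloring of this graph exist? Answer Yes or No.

5, 6, 11 are pairwise adjacent, so at least 3 colors are needed.
So 2 colors are not enough.

No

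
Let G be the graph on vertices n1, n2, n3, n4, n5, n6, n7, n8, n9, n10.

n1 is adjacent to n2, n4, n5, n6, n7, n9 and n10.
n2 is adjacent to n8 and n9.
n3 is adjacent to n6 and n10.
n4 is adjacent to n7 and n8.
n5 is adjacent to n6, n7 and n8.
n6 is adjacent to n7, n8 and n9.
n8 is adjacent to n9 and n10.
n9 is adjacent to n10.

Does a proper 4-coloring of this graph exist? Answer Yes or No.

The chromatic number is 4. n1, n5, n6, n7 are mutually adjacent (a clique of size 4), so at least 4 colors are needed.
4 colors suffice: n1=1, n2=2, n3=1, n4=2, n5=4, n6=2, n7=3, n8=1, n9=3, n10=2.
That is already a proper 4-coloring.

Yes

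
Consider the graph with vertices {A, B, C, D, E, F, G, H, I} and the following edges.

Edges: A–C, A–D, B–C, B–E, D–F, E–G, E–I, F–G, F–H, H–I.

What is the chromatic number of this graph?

3

The cycle G-E-I-H-F-G has odd length 5, so it cannot be 2-colored; at least 3 colors are needed.
3 colors suffice: color red → {A, E, F}; color blue → {B, D, G, I}; color green → {C, H}. Each edge has distinct colors on its endpoints.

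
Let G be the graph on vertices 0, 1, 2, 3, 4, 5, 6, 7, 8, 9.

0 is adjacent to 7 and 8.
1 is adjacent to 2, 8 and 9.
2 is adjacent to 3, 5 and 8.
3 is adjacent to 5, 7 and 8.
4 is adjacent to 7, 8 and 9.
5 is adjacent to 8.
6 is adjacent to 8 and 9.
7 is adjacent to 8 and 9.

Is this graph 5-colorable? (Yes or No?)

The chromatic number is 4. 2, 3, 5, 8 are pairwise adjacent (a clique of size 4), so at least 4 colors are needed.
4 colors suffice: color a → {8, 9}; color b → {2, 6, 7}; color c → {0, 1, 3, 4}; color d → {5}.
Since 5 ≥ 4, a proper 5-coloring certainly exists.

Yes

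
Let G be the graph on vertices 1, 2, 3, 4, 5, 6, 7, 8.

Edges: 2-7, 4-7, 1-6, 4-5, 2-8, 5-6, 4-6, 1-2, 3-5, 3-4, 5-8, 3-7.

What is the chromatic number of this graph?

4, 5, 6 are mutually adjacent, so at least 3 colors are needed.
3 colors suffice: color a → {1, 5, 7}; color b → {2, 4}; color c → {3, 6, 8}. Every edge joins two different colors.

3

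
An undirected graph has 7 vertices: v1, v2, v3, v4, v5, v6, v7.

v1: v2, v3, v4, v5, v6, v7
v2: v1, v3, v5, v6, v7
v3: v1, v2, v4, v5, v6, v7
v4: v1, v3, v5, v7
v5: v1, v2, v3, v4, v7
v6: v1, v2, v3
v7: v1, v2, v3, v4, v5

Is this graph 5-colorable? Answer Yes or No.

The chromatic number is 5. v1, v2, v3, v5, v7 are mutually adjacent (a clique of size 5), so at least 5 colors are needed.
A valid assignment using 5 colors: v1=2, v2=4, v3=1, v4=4, v5=3, v6=3, v7=5.
That is already a proper 5-coloring.

Yes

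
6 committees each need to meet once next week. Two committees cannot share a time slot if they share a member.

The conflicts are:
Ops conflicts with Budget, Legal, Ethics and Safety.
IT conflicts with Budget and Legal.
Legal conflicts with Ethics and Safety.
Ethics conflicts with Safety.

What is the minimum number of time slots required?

4

Ops, Legal, Ethics, Safety pairwise conflict, so at least 4 time slots are needed.
4 time slots suffice: Ops=2, IT=2, Budget=1, Legal=1, Ethics=4, Safety=3. No two conflicting committees share a time slot.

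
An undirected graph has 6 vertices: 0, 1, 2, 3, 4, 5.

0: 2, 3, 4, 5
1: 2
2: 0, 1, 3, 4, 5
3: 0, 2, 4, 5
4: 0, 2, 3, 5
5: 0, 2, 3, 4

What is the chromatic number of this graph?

5

0, 2, 3, 4, 5 are mutually adjacent (a clique of size 5), so at least 5 colors are needed.
A valid assignment using 5 colors: 0=green, 1=blue, 2=red, 3=blue, 4=yellow, 5=purple. No two adjacent vertices share a color.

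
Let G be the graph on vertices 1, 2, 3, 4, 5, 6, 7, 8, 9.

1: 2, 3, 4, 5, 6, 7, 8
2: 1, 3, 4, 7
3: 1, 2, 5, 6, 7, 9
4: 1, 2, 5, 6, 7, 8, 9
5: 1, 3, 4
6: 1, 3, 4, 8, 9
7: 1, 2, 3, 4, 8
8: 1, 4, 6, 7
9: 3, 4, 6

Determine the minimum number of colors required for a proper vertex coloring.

1, 2, 4, 7 are pairwise adjacent (a clique of size 4), so at least 4 colors are needed.
A valid assignment using 4 colors: 1=b, 2=d, 3=a, 4=a, 5=c, 6=c, 7=c, 8=d, 9=b. Each edge has distinct colors on its endpoints.

4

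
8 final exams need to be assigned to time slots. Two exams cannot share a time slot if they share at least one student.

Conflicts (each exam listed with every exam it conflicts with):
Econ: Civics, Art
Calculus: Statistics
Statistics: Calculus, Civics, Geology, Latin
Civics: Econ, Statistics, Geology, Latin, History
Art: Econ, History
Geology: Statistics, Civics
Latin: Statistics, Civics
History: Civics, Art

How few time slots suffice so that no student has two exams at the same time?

3

Statistics, Civics, Geology are mutually in conflict, so at least 3 time slots are needed.
3 time slots suffice: time slot 1 → {Calculus, Civics, Art}; time slot 2 → {Econ, Statistics, History}; time slot 3 → {Geology, Latin}. Each listed conflict is separated.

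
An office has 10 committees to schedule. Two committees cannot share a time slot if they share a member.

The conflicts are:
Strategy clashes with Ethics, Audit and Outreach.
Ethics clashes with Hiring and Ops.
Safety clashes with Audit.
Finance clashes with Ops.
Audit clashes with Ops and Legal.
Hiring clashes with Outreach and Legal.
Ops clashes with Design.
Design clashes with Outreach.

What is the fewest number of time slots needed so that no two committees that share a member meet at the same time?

3

The cycle Strategy-Outreach-Design-Ops-Ethics-Strategy has odd length 5, so it cannot be 2-colored; at least 3 time slots are needed.
3 time slots suffice: Strategy=1, Ethics=2, Safety=1, Finance=2, Audit=2, Hiring=1, Ops=1, Design=3, Outreach=2, Legal=3. Every pair that conflicts lands in different time slots.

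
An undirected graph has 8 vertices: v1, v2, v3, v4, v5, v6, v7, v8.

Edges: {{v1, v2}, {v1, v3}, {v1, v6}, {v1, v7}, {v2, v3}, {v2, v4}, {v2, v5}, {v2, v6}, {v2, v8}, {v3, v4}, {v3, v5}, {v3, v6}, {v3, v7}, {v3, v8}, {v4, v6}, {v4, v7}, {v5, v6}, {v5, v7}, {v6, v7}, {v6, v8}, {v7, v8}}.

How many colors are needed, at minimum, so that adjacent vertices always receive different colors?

v2, v3, v4, v6 are mutually adjacent (a clique of size 4), so at least 4 colors are needed.
4 colors suffice: v1=4, v2=3, v3=1, v4=4, v5=4, v6=2, v7=3, v8=4. No two adjacent vertices share a color.

4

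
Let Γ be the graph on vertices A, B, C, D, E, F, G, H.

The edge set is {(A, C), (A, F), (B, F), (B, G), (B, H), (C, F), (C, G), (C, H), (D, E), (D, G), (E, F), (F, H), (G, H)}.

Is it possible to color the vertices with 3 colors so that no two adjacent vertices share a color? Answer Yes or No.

Yes

The chromatic number is 3. C, F, H are pairwise adjacent, so at least 3 colors are needed.
One proper 3-coloring: A=3, B=2, C=2, D=2, E=3, F=1, G=1, H=3.
That is already a proper 3-coloring.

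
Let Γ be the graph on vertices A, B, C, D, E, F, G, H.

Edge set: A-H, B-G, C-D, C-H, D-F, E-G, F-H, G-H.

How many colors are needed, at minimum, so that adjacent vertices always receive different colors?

D and F are adjacent, so at least 2 colors are needed.
2 colors suffice: color red → {B, D, E, H}; color blue → {A, C, F, G}. No two adjacent vertices share a color.

2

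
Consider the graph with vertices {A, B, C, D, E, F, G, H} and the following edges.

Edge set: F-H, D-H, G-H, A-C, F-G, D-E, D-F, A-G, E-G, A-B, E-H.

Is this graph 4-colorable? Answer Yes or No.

The chromatic number is 3. F, G, H form a triangle, so at least 3 colors are needed.
3 colors suffice: color red → {B, C, D, G}; color blue → {A, H}; color green → {E, F}.
Since 4 ≥ 3, a proper 4-coloring certainly exists.

Yes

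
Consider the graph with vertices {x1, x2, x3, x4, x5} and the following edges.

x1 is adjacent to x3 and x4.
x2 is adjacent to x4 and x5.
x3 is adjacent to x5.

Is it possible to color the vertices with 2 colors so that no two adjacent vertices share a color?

The cycle x2-x5-x3-x1-x4-x2 has odd length 5, so it cannot be 2-colored; at least 3 colors are needed.
So 2 colors are not enough.

No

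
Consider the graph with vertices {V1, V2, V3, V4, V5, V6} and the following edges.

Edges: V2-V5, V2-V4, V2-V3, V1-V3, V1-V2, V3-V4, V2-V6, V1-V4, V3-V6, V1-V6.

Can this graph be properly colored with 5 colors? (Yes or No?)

Yes

The chromatic number is 4. V1, V2, V3, V4 are pairwise adjacent (a clique of size 4), so at least 4 colors are needed.
4 colors suffice: V1=2, V2=1, V3=3, V4=4, V5=2, V6=4.
Since 5 ≥ 4, a proper 5-coloring certainly exists.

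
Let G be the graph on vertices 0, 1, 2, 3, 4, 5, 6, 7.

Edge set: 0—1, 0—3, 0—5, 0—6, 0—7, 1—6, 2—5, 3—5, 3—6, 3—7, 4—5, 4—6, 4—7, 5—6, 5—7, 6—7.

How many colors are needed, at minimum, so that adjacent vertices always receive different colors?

5

0, 3, 5, 6, 7 are mutually adjacent (a clique of size 5), so at least 5 colors are needed.
5 colors suffice: 0=c, 1=b, 2=a, 3=e, 4=c, 5=b, 6=a, 7=d. Every edge joins two different colors.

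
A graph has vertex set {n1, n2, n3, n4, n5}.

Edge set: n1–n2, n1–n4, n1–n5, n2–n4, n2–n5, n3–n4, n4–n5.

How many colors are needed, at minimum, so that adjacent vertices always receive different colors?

4

n1, n2, n4, n5 form a clique, so at least 4 colors are needed.
4 colors suffice: color 1 → {n4}; color 2 → {n2, n3}; color 3 → {n5}; color 4 → {n1}. Every edge joins two different colors.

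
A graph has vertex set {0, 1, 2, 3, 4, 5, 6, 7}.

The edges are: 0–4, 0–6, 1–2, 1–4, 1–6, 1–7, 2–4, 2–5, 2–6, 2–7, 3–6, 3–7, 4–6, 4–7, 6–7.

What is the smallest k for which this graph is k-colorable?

1, 2, 4, 6, 7 are pairwise adjacent (a clique of size 5), so at least 5 colors are needed.
5 colors suffice: color a → {5, 6}; color b → {3, 4}; color c → {0, 7}; color d → {2}; color e → {1}. Every edge joins two different colors.

5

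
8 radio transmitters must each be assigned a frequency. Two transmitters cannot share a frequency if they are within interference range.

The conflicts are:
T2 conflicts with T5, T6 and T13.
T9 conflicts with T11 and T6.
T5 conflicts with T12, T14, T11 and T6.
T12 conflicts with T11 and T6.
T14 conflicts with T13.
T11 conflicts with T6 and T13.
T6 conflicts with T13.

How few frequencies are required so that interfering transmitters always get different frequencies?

4

T5, T12, T11, T6 pairwise conflict, so at least 4 frequencies are needed.
4 frequencies suffice: frequency 1 → {T14, T6}; frequency 2 → {T2, T11}; frequency 3 → {T9, T5, T13}; frequency 4 → {T12}. No two conflicting transmitters share a frequency.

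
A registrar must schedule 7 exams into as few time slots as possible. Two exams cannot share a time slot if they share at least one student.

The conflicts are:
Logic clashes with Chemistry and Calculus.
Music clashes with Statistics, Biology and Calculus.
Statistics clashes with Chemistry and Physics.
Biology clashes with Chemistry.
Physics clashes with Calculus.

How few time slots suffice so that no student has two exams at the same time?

The cycle Logic-Chemistry-Biology-Music-Calculus-Logic has odd length 5, so it cannot be 2-colored; at least 3 time slots are needed.
Using 3 time slots: Logic=3, Music=2, Statistics=1, Biology=1, Chemistry=2, Physics=2, Calculus=1. Every pair that conflicts lands in different time slots.

3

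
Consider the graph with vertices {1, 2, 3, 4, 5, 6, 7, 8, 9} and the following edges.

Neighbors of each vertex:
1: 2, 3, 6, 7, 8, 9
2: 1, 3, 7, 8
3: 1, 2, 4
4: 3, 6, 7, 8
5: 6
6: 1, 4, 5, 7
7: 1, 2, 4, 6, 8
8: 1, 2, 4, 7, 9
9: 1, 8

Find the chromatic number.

4

1, 2, 7, 8 are pairwise adjacent (a clique of size 4), so at least 4 colors are needed.
4 colors suffice: color red → {1, 4, 5}; color blue → {3, 7, 9}; color green → {6, 8}; color yellow → {2}. Every edge joins two different colors.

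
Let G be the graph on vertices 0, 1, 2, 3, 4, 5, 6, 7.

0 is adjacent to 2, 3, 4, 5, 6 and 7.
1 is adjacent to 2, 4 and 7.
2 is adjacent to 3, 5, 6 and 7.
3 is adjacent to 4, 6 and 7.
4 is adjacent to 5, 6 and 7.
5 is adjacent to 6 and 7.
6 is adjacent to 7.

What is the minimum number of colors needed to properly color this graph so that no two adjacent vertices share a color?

5

0, 2, 3, 6, 7 form a clique, so at least 5 colors are needed.
One proper 5-coloring: 0=yellow, 1=blue, 2=green, 3=purple, 4=green, 5=purple, 6=blue, 7=red. Every edge joins two different colors.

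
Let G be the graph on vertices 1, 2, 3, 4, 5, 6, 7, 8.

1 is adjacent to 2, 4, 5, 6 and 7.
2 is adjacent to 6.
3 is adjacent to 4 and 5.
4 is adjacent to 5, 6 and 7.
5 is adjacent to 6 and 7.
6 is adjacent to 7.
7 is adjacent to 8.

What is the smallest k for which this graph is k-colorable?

5

1, 4, 5, 6, 7 are pairwise adjacent (a clique of size 5), so at least 5 colors are needed.
5 colors suffice: 1=purple, 2=red, 3=red, 4=blue, 5=green, 6=yellow, 7=red, 8=blue. Each edge has distinct colors on its endpoints.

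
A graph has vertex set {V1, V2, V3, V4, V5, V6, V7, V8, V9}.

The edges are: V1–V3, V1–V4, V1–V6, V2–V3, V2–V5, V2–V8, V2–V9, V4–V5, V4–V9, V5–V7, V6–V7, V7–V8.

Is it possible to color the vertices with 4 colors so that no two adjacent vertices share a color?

The chromatic number is 3. The cycle V4-V5-V7-V6-V1-V4 has odd length 5, so it cannot be 2-colored; at least 3 colors are needed.
3 colors suffice: color 1 → {V1, V2, V7}; color 2 → {V3, V5, V6, V8, V9}; color 3 → {V4}.
Since 4 ≥ 3, a proper 4-coloring certainly exists.

Yes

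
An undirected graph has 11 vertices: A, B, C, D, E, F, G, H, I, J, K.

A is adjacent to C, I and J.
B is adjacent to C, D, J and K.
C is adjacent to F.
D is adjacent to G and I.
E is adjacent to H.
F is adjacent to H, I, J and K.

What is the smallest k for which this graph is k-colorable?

The cycle A-I-D-B-J-A has odd length 5, so it cannot be 2-colored; at least 3 colors are needed.
One proper 3-coloring: A=red, B=red, C=blue, D=blue, E=red, F=red, G=red, H=blue, I=green, J=blue, K=blue. Each edge has distinct colors on its endpoints.

3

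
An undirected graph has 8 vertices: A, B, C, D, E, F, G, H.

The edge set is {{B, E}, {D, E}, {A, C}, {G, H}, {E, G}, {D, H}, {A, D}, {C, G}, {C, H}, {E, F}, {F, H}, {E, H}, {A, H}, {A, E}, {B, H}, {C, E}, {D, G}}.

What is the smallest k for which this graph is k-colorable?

C, E, G, H are mutually adjacent (a clique of size 4), so at least 4 colors are needed.
4 colors suffice: color 1 → {H}; color 2 → {E}; color 3 → {B, C, D, F}; color 4 → {A, G}. Each edge has distinct colors on its endpoints.

4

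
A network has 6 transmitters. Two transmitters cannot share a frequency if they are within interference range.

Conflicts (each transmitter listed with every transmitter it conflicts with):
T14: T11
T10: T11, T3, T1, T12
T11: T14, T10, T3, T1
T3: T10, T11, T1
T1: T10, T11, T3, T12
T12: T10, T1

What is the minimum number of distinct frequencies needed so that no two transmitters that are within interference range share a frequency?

T10, T11, T3, T1 all conflict with each other, so at least 4 frequencies are needed.
4 frequencies suffice: frequency 1 → {T14, T1}; frequency 2 → {T10}; frequency 3 → {T11, T12}; frequency 4 → {T3}. No two conflicting transmitters share a frequency.

4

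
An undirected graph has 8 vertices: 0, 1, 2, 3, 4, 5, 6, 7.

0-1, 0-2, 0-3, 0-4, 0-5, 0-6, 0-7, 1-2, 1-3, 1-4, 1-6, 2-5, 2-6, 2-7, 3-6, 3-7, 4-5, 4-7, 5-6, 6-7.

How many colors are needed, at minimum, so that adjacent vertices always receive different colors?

0, 2, 6, 7 are pairwise adjacent (a clique of size 4), so at least 4 colors are needed.
4 colors suffice: color red → {0}; color blue → {4, 6}; color green → {1, 5, 7}; color yellow → {2, 3}. No two adjacent vertices share a color.

4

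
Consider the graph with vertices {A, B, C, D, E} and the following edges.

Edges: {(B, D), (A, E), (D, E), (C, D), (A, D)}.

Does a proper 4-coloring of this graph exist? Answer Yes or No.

The chromatic number is 3. A, D, E are pairwise adjacent, so at least 3 colors are needed.
3 colors suffice: A=blue, B=blue, C=blue, D=red, E=green.
Since 4 ≥ 3, a proper 4-coloring certainly exists.

Yes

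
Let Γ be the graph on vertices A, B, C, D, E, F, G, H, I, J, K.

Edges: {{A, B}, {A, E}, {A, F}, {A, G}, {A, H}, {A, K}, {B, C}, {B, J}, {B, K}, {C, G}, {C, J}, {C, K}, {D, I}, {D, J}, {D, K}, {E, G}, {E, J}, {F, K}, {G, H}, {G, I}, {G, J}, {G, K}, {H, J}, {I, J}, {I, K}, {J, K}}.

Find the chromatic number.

4

D, I, J, K are mutually adjacent (a clique of size 4), so at least 4 colors are needed.
4 colors suffice: A=blue, B=green, C=yellow, D=green, E=red, F=green, G=green, H=red, I=yellow, J=blue, K=red. No two adjacent vertices share a color.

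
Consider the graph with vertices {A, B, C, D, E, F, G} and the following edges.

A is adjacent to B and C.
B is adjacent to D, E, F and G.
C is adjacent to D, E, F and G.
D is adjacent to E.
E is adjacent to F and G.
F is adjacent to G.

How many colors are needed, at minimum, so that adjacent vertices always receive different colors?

C, E, F, G are mutually adjacent (a clique of size 4), so at least 4 colors are needed.
4 colors suffice: color 1 → {B, C}; color 2 → {A, E}; color 3 → {D, F}; color 4 → {G}. Each edge has distinct colors on its endpoints.

4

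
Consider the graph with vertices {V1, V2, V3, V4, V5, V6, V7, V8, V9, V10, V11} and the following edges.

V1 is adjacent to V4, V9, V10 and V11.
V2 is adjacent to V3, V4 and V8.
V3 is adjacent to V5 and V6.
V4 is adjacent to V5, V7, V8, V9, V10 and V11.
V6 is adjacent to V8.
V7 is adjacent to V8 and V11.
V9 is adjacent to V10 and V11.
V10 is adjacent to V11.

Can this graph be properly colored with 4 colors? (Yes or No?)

V1, V4, V9, V10, V11 form a clique, so at least 5 colors are needed.
So 4 colors are not enough.

No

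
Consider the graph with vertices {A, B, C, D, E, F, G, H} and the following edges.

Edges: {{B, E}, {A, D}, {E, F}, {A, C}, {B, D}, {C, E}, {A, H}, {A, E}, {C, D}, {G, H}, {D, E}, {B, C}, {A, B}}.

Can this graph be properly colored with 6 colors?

Yes

The chromatic number is 5. A, B, C, D, E form a clique, so at least 5 colors are needed.
One proper 5-coloring: A=2, B=4, C=3, D=5, E=1, F=2, G=2, H=1.
Since 6 ≥ 5, a proper 6-coloring certainly exists.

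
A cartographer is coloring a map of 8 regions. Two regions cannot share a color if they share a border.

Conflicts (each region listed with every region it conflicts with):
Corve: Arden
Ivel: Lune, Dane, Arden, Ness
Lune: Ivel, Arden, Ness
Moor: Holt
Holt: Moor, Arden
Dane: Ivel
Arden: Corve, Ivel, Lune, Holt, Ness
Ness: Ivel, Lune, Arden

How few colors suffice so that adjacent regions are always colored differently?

Ivel, Lune, Arden, Ness all conflict with each other, so at least 4 colors are needed.
4 colors suffice: color 1 → {Moor, Dane, Arden}; color 2 → {Corve, Ivel, Holt}; color 3 → {Lune}; color 4 → {Ness}. No two conflicting regions share a color.

4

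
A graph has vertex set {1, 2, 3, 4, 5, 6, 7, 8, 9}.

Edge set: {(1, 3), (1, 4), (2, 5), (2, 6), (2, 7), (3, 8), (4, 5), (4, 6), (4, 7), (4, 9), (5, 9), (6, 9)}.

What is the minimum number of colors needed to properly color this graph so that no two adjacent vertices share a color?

3

4, 5, 9 are pairwise adjacent, so at least 3 colors are needed.
One proper 3-coloring: 1=b, 2=a, 3=a, 4=a, 5=c, 6=c, 7=b, 8=b, 9=b. Every edge joins two different colors.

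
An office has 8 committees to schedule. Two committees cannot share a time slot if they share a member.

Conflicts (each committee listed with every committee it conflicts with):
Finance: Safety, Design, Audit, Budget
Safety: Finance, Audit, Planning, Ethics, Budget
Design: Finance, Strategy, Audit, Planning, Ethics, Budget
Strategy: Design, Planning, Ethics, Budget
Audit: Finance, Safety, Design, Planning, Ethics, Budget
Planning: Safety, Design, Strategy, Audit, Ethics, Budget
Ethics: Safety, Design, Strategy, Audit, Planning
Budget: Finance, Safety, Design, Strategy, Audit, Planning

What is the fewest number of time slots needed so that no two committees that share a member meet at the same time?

Design, Strategy, Planning, Ethics are mutually in conflict, so at least 4 time slots are needed.
4 time slots suffice: Finance=4, Safety=1, Design=1, Strategy=3, Audit=3, Planning=4, Ethics=2, Budget=2. Every pair that conflicts lands in different time slots.

4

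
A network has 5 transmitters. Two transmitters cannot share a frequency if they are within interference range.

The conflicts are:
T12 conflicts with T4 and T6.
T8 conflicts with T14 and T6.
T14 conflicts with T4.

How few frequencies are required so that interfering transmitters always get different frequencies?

3

The cycle T6-T12-T4-T14-T8-T6 has odd length 5, so it cannot be 2-colored; at least 3 frequencies are needed.
3 frequencies suffice: T12=3, T8=1, T14=2, T4=1, T6=2. Every pair that conflicts lands in different frequencies.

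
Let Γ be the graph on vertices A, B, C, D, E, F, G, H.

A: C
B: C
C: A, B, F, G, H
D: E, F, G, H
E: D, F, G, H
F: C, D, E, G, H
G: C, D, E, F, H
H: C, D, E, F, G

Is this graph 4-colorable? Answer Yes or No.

D, E, F, G, H form a clique, so at least 5 colors are needed.
So 4 colors are not enough.

No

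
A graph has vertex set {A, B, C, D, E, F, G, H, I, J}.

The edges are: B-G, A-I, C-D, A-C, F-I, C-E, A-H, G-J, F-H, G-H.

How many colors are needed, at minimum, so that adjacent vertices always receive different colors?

2

F and I are adjacent, so at least 2 colors are needed.
2 colors suffice: color 1 → {A, D, E, F, G}; color 2 → {B, C, H, I, J}. Every edge joins two different colors.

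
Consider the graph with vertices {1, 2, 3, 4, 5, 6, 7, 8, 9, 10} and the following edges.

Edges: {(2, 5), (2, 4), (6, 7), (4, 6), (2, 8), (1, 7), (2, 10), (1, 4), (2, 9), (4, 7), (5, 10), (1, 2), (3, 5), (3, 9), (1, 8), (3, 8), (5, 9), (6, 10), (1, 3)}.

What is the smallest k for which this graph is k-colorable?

3

1, 2, 8 are pairwise adjacent, so at least 3 colors are needed.
3 colors suffice: color red → {2, 3, 7}; color blue → {1, 5, 6}; color green → {4, 8, 9, 10}. Every edge joins two different colors.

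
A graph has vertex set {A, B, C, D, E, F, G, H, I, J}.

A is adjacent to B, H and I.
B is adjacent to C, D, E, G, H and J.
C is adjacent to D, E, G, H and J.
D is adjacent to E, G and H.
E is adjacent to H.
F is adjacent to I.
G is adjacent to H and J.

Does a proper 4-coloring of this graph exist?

No

B, C, D, E, H form a clique, so at least 5 colors are needed.
So 4 colors are not enough.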